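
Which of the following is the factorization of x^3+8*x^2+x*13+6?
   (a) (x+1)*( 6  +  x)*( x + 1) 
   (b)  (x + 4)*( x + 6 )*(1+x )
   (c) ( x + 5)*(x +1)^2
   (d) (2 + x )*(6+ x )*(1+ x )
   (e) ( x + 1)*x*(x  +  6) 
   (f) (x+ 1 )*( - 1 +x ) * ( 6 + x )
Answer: a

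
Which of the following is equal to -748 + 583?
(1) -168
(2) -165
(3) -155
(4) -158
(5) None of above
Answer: 2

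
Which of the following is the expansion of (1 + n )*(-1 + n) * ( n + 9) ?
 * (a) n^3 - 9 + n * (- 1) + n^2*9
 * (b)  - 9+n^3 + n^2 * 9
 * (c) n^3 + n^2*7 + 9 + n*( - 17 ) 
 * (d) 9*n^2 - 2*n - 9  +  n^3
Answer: a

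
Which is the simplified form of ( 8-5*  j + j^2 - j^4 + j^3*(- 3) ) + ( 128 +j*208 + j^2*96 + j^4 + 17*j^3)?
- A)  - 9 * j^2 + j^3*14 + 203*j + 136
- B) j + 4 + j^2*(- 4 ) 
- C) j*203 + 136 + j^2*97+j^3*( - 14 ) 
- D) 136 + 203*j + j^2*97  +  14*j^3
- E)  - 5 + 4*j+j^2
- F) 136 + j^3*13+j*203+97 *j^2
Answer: D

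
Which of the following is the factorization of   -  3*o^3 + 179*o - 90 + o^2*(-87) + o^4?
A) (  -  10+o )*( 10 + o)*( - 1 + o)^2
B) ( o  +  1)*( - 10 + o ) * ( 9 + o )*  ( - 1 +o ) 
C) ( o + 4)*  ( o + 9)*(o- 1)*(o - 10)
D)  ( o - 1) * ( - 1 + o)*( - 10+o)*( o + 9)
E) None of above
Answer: D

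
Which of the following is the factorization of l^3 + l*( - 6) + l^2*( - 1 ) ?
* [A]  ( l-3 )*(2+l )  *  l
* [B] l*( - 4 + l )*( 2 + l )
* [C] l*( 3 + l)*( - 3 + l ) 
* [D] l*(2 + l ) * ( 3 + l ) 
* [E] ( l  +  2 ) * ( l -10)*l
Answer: A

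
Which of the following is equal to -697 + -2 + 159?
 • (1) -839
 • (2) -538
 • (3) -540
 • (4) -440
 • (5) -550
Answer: 3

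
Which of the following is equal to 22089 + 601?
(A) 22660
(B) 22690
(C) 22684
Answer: B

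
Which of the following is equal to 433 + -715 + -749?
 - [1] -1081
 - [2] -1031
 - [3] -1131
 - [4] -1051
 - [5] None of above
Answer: 2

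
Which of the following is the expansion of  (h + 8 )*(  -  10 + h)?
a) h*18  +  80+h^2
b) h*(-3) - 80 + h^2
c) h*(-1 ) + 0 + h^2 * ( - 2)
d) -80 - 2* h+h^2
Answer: d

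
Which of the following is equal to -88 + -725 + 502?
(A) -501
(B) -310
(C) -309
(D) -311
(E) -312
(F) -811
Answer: D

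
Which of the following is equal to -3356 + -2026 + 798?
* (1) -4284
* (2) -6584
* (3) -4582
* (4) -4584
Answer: 4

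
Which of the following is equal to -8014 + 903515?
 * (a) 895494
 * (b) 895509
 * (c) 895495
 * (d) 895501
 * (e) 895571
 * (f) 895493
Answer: d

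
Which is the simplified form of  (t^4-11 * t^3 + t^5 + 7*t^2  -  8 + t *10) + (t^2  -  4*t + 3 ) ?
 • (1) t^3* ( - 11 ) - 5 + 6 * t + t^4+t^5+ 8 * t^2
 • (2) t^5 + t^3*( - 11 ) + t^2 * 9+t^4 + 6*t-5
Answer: 1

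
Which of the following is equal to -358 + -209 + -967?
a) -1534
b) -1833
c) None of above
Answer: a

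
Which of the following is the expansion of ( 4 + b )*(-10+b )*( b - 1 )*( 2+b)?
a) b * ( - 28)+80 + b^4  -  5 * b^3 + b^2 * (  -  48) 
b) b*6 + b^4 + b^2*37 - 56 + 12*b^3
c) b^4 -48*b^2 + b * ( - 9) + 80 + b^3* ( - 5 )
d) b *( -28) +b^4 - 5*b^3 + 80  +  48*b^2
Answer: a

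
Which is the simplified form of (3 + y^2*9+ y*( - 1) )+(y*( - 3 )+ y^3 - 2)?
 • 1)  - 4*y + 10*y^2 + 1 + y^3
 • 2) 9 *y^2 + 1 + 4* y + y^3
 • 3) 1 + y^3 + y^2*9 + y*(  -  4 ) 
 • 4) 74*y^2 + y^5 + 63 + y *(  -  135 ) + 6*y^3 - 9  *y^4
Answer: 3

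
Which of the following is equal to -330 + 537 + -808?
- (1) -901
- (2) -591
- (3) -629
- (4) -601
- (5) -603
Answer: 4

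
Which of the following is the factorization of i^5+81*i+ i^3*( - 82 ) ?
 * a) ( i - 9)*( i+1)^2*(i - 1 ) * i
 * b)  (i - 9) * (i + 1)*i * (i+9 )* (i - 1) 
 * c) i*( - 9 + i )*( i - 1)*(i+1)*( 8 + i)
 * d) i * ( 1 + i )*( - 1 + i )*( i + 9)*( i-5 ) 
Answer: b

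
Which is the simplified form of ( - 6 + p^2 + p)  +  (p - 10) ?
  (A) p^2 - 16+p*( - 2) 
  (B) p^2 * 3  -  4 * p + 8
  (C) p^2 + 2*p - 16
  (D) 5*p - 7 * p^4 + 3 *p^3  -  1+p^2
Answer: C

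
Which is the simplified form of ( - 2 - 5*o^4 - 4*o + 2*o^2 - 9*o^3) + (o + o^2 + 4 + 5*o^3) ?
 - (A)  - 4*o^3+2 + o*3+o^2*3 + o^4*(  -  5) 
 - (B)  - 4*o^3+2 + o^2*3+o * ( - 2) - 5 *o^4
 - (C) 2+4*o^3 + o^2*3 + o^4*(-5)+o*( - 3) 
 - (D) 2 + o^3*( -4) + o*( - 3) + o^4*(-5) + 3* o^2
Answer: D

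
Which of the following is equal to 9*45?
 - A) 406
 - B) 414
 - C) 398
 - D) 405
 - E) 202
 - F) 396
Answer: D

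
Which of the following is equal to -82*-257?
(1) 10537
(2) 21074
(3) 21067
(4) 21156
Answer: 2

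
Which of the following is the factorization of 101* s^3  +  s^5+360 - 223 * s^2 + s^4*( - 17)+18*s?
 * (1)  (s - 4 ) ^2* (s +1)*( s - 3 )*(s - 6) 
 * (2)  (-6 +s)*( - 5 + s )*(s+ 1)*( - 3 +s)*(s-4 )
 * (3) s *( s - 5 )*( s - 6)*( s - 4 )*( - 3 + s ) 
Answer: 2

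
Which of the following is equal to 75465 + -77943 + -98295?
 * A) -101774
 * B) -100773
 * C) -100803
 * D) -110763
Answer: B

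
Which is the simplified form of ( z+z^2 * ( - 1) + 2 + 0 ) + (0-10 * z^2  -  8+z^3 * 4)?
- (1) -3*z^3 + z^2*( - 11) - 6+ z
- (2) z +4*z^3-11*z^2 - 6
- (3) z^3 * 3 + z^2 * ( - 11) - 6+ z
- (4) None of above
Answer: 2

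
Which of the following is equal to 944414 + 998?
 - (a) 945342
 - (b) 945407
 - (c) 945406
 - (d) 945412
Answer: d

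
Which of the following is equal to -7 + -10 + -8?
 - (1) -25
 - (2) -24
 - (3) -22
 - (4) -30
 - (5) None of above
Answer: 1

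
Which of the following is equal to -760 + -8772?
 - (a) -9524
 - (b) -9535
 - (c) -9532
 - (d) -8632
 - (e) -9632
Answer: c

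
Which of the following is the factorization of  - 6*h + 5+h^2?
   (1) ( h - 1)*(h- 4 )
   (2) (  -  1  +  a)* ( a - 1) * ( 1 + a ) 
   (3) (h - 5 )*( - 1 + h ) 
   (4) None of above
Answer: 3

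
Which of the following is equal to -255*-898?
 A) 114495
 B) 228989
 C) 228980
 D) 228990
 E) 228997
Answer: D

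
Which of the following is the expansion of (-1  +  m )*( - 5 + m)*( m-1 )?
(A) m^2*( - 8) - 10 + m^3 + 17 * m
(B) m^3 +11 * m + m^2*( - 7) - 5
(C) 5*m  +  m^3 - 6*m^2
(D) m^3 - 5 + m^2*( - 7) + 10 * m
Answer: B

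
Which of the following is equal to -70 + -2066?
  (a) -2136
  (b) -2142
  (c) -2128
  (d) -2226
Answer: a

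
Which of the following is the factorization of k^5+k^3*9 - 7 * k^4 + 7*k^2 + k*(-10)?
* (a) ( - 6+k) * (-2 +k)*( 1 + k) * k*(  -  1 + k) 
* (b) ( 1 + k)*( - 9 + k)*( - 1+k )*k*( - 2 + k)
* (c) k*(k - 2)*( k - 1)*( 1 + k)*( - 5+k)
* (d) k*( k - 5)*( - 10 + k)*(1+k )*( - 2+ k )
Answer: c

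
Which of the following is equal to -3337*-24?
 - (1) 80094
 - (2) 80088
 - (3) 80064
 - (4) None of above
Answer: 2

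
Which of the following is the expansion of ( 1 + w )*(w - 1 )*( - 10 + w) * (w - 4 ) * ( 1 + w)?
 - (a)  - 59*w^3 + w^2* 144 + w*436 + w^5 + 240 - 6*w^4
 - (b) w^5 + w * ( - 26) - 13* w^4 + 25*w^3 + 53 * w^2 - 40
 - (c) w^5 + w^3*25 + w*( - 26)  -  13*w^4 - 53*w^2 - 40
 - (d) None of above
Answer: b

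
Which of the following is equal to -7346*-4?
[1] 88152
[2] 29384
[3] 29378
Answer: 2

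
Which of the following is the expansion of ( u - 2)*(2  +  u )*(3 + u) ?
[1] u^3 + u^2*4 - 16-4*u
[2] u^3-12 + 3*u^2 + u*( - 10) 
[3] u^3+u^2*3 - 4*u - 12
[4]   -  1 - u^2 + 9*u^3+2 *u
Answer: 3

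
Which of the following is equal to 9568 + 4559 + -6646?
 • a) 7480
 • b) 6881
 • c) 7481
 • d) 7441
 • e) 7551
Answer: c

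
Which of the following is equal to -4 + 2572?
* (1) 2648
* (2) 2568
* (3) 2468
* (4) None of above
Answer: 2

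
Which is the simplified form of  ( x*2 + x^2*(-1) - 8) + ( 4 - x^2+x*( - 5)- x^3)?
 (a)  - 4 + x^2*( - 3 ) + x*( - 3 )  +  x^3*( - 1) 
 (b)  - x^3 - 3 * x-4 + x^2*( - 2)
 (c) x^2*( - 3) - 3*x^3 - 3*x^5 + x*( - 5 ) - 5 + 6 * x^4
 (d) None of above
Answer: b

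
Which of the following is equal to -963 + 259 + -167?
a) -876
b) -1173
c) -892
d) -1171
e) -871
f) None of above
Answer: e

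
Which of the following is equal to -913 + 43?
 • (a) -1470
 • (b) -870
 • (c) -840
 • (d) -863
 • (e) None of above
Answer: b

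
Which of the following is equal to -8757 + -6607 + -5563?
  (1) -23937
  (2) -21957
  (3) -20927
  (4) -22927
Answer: 3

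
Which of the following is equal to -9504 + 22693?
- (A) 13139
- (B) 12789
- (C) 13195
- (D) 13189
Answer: D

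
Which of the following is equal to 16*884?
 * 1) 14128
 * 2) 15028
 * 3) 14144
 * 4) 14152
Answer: 3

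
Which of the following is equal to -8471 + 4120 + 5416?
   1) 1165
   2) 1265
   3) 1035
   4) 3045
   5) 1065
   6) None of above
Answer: 5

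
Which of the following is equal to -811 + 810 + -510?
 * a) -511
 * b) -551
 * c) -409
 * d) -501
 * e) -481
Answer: a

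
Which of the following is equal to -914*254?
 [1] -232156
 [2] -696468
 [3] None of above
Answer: 1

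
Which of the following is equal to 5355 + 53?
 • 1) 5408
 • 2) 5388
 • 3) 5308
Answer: 1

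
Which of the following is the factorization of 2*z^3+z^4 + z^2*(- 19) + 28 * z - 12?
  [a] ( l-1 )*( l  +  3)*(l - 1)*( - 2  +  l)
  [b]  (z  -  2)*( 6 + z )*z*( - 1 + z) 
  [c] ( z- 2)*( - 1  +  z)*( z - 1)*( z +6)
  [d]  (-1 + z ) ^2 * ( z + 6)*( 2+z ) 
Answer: c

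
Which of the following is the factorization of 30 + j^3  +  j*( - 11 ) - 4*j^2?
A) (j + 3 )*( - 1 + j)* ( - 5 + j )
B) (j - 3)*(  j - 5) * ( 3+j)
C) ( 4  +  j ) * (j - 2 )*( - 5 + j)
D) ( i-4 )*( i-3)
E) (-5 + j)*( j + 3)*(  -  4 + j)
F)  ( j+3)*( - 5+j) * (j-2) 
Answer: F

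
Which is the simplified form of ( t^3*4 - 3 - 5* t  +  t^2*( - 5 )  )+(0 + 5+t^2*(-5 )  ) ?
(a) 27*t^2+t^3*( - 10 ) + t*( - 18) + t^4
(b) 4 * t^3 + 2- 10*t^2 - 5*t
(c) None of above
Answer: b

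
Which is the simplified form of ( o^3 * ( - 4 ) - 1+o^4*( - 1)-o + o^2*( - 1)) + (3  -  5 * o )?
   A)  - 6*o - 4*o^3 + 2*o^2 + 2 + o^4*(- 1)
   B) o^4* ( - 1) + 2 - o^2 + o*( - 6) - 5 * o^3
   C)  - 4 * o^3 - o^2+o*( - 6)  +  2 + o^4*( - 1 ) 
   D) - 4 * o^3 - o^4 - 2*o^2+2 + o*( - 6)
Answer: C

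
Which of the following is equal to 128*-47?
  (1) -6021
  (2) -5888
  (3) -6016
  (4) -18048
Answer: 3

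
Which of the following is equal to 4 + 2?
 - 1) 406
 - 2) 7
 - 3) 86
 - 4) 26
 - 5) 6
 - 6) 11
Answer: 5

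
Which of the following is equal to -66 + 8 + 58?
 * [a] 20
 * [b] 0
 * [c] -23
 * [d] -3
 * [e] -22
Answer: b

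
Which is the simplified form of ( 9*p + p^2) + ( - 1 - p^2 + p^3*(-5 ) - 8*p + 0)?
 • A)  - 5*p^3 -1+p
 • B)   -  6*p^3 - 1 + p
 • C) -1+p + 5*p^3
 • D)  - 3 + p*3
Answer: A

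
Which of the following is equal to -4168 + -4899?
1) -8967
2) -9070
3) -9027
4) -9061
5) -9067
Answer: 5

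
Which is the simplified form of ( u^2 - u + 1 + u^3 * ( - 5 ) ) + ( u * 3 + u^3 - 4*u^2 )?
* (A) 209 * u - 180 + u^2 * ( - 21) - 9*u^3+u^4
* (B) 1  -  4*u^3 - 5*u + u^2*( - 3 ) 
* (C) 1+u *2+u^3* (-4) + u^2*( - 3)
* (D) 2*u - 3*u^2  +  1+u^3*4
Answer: C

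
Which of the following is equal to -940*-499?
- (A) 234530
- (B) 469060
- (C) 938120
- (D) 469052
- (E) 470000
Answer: B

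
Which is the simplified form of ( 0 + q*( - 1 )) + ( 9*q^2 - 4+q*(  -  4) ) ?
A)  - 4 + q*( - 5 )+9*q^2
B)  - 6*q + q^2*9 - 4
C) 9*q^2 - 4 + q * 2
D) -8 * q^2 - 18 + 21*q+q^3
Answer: A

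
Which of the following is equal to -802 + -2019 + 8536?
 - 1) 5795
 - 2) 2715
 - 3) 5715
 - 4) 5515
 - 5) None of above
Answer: 3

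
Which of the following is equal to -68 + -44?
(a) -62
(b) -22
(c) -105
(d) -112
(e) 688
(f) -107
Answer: d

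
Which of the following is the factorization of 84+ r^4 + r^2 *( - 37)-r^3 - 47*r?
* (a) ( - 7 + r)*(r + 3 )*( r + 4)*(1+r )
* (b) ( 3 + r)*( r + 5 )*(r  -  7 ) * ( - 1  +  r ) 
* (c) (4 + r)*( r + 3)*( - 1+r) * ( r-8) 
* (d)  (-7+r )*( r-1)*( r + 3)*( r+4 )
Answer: d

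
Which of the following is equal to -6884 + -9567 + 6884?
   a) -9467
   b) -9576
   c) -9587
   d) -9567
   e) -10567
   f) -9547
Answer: d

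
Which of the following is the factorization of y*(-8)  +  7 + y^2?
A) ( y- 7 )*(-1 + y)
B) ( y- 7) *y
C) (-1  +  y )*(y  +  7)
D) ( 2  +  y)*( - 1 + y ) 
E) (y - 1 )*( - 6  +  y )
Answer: A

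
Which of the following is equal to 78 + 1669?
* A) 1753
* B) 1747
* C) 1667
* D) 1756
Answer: B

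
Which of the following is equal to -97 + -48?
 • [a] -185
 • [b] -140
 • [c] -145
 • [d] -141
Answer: c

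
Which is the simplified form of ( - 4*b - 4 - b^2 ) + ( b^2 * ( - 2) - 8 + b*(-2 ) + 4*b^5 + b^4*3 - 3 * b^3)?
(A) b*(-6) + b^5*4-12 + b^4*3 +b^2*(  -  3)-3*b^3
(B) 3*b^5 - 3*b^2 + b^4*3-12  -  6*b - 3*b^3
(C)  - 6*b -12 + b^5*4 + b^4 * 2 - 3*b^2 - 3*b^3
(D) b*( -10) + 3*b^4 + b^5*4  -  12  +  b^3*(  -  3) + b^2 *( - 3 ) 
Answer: A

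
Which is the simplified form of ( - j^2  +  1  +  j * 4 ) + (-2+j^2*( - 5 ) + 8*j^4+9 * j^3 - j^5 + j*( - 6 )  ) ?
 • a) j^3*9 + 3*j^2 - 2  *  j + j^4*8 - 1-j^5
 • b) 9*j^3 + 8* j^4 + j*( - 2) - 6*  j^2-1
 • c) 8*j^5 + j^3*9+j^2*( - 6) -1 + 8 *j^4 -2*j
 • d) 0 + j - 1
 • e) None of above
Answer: e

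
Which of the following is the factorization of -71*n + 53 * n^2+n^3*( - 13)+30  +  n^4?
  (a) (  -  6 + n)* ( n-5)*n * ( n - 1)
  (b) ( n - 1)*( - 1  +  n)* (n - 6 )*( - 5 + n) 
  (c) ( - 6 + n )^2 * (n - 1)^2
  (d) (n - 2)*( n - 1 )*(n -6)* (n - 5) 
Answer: b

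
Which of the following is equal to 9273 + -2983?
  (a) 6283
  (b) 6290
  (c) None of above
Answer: b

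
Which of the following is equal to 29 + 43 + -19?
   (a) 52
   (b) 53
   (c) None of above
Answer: b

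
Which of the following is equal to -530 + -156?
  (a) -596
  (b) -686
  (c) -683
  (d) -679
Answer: b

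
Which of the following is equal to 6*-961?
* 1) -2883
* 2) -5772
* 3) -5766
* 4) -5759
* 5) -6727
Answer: 3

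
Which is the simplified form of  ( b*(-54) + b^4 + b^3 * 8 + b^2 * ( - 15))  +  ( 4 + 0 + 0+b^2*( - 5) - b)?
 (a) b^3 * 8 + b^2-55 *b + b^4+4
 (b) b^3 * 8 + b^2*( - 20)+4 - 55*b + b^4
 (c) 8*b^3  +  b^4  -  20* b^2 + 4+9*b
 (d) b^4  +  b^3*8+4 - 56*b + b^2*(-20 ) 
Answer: b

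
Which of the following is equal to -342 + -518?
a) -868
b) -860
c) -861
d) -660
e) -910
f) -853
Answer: b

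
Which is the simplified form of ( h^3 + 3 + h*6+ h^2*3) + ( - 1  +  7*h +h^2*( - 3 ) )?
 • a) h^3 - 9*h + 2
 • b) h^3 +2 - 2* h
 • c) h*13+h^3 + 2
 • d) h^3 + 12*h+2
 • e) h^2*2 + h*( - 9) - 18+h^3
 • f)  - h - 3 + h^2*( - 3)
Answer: c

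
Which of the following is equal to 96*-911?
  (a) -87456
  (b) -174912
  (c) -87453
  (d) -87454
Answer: a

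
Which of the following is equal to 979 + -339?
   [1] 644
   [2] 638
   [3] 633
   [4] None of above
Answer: 4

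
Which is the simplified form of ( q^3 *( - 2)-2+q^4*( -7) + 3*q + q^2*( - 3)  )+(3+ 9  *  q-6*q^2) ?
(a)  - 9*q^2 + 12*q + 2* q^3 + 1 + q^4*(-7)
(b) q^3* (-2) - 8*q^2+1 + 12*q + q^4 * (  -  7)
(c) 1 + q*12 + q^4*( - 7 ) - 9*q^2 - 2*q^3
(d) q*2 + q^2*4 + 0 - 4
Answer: c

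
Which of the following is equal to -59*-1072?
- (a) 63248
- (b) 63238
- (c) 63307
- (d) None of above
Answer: a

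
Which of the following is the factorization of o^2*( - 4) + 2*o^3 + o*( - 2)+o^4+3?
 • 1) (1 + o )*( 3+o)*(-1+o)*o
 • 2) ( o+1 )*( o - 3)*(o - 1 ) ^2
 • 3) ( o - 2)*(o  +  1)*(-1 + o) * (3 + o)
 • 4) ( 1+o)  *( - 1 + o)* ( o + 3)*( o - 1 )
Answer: 4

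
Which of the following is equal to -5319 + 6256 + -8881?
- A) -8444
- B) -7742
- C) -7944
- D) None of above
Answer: C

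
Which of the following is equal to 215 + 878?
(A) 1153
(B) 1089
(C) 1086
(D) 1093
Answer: D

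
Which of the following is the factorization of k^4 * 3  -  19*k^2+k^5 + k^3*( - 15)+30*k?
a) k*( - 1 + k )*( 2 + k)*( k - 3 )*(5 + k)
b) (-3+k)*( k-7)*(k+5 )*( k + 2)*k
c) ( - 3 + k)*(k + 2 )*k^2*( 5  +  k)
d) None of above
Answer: a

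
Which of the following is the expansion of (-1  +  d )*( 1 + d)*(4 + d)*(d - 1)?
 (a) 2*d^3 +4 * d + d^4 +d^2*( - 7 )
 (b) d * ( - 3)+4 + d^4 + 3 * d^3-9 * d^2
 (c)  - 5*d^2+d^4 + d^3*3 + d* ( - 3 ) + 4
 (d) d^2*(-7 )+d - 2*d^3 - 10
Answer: c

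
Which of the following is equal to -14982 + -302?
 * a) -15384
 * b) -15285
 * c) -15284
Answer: c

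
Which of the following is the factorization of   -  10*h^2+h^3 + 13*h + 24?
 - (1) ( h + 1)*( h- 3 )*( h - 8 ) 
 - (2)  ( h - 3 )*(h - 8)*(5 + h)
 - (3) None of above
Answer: 1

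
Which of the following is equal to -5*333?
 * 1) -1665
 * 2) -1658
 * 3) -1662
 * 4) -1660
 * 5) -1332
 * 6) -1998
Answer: 1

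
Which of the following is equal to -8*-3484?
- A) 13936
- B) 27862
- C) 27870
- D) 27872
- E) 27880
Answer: D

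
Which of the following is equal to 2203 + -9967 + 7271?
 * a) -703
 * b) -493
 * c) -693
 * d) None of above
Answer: b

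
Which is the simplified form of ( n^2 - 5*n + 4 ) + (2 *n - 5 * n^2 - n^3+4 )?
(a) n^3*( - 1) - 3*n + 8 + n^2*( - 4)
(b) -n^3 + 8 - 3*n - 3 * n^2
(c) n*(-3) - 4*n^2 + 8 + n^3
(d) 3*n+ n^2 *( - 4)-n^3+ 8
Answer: a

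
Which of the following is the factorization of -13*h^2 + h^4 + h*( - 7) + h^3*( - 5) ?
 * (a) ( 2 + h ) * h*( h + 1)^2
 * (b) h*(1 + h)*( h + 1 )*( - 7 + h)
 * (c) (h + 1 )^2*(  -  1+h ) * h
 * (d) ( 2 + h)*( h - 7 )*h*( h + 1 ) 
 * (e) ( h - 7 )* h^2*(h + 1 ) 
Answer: b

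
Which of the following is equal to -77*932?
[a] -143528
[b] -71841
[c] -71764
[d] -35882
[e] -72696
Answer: c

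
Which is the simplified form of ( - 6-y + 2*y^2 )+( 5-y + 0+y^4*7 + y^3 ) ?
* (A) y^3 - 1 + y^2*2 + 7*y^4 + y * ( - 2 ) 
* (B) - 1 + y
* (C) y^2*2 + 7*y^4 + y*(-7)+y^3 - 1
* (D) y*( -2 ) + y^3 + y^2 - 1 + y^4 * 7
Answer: A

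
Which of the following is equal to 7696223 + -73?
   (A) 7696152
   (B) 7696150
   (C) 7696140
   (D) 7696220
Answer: B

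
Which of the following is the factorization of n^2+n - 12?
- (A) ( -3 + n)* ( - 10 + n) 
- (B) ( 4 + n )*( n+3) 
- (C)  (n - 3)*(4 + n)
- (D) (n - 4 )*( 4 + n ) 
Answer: C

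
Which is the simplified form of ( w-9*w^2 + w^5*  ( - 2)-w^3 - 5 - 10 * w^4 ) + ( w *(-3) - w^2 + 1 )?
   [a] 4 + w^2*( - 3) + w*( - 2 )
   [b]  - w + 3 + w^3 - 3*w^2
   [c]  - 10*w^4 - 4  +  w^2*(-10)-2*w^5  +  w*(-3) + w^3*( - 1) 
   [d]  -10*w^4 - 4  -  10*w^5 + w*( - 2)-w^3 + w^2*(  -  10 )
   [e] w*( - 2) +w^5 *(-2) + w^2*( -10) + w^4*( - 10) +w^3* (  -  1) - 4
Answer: e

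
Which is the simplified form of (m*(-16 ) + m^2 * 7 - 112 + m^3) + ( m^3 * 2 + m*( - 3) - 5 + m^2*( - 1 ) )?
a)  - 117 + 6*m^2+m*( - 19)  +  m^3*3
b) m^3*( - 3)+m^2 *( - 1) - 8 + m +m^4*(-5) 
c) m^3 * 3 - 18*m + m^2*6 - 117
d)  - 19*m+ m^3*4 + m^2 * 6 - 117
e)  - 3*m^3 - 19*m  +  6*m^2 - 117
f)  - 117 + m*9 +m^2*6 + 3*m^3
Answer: a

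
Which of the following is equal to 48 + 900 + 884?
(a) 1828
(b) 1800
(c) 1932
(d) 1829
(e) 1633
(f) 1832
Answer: f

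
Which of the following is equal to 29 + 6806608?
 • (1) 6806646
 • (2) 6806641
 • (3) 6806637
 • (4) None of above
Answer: 3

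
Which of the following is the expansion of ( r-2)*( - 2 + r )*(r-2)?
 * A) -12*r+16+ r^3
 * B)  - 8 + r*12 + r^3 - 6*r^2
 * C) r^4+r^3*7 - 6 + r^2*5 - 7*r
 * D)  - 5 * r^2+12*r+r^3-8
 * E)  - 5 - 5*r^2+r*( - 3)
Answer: B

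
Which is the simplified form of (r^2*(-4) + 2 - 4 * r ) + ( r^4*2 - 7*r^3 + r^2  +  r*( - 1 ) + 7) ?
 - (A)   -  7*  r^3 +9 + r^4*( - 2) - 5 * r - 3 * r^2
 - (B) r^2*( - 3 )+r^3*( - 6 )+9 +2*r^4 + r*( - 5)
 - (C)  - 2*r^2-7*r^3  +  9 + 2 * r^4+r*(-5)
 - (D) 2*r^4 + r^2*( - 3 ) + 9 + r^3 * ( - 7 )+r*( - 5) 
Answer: D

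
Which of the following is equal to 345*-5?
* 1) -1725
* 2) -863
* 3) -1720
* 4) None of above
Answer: 1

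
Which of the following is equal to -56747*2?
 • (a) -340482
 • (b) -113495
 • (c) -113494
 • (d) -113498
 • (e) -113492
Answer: c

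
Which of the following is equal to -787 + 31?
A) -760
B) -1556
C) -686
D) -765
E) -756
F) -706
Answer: E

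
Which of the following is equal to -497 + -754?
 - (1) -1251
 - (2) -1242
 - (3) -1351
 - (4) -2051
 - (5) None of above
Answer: 1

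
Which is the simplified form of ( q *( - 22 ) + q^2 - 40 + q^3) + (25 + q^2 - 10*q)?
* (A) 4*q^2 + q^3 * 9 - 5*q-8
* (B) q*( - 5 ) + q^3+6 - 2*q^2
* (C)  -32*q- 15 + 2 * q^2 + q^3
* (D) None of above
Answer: C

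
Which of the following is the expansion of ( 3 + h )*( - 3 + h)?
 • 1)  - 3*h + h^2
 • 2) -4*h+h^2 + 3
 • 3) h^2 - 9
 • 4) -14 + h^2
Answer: 3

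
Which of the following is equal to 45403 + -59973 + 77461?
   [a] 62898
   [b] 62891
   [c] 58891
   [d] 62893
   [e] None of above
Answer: b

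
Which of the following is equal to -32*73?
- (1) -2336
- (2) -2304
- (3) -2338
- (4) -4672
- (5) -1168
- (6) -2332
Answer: 1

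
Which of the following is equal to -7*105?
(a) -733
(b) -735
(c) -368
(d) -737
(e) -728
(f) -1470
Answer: b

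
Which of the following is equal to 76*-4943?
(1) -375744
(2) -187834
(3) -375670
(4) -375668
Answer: 4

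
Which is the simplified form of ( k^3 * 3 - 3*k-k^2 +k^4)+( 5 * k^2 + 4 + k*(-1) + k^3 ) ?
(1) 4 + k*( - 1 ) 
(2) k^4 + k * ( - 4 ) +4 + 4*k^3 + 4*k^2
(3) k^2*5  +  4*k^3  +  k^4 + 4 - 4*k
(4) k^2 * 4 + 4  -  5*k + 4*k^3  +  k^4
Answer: 2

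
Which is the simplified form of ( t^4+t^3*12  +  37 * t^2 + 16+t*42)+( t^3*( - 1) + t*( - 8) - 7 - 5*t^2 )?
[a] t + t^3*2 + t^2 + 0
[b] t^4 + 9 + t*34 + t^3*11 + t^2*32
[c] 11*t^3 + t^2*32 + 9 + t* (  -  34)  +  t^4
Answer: b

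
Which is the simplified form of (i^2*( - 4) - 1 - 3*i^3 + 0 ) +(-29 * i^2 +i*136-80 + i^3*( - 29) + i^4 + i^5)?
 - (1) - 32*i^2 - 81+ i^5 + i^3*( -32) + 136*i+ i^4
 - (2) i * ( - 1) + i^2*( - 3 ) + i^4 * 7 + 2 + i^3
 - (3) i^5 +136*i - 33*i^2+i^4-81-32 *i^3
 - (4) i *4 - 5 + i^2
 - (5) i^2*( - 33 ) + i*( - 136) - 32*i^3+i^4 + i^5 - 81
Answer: 3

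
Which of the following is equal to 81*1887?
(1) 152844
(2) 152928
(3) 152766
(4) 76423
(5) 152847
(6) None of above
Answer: 5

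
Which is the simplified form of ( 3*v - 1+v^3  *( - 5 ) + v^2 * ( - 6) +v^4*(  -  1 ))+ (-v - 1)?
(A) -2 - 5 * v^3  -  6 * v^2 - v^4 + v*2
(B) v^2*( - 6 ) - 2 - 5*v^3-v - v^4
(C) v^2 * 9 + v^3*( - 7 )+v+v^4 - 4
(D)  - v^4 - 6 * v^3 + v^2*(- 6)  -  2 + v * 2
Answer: A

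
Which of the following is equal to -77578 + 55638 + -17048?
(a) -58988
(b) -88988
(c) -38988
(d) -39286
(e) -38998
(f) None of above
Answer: c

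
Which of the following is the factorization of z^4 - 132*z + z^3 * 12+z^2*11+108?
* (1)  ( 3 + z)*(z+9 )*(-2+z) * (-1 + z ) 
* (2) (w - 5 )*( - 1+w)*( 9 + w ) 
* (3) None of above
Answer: 3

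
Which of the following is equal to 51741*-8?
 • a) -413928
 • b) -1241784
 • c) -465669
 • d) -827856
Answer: a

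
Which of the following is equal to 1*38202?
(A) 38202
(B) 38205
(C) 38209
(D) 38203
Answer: A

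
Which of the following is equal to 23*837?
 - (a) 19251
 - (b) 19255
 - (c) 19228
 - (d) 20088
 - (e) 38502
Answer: a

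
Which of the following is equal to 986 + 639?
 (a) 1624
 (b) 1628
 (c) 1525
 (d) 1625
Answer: d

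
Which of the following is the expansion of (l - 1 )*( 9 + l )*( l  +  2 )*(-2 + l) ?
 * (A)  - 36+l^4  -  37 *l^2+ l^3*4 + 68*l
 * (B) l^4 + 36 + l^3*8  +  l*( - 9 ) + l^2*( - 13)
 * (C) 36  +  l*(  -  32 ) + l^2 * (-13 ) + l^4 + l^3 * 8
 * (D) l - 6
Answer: C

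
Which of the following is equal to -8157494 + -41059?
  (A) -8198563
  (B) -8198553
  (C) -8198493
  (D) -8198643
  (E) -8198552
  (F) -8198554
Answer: B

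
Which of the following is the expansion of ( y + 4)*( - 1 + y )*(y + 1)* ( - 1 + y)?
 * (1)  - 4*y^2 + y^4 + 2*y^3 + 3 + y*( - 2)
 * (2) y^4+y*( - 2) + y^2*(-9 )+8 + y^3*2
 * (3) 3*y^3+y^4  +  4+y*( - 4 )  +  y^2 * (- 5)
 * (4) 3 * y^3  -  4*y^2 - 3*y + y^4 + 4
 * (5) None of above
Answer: 5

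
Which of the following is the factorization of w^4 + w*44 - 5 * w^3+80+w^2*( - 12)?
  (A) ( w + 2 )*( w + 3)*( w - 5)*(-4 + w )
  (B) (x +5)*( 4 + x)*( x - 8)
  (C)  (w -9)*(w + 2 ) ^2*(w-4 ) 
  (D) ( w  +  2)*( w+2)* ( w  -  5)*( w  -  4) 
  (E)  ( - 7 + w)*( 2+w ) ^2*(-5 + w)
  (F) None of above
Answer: D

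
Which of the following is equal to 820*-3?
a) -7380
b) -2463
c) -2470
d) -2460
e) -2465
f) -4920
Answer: d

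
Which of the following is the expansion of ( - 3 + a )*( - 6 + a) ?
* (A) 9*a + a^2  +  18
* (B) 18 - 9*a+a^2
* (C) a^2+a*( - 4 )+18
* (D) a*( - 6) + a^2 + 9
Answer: B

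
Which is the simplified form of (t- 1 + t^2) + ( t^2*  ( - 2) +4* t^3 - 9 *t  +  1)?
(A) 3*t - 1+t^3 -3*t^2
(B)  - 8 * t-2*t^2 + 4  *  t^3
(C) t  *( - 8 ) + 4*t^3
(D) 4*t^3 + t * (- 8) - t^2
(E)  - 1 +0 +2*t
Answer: D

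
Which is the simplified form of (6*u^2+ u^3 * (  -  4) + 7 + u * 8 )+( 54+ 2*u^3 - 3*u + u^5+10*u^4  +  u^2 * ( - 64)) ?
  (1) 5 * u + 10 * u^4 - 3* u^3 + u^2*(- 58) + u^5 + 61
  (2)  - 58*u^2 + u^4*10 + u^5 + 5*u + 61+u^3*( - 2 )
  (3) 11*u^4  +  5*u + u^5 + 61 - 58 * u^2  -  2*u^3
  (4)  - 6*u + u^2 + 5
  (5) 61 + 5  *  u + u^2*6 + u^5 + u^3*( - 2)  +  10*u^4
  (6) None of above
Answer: 2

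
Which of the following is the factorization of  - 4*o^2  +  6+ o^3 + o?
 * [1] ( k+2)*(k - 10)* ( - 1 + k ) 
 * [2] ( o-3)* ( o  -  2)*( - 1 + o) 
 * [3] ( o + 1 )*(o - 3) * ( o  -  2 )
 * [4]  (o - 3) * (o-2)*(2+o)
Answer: 3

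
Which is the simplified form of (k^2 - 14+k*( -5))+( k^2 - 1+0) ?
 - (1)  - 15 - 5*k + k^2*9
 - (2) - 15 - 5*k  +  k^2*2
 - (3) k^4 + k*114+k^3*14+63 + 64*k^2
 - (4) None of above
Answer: 2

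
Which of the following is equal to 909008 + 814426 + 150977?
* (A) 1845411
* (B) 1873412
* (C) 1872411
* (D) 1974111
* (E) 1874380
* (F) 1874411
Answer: F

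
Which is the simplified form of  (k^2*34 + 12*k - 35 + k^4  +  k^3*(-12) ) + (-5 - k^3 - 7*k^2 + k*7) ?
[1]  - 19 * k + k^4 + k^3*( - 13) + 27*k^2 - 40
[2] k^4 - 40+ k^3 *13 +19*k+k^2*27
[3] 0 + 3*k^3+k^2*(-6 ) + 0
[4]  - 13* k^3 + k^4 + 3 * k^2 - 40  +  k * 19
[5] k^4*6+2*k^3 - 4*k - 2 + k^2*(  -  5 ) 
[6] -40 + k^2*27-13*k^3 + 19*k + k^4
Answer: 6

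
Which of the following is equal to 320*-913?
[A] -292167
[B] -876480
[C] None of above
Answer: C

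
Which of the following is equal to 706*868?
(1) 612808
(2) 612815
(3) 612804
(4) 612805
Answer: 1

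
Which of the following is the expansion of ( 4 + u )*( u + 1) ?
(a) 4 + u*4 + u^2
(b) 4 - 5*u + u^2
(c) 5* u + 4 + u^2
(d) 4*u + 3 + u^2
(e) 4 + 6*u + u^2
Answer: c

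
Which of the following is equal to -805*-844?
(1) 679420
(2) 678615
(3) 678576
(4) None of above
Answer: 1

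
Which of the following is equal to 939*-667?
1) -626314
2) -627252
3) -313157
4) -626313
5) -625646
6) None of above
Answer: 4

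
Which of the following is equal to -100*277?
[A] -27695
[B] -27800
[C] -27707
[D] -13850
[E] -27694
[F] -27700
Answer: F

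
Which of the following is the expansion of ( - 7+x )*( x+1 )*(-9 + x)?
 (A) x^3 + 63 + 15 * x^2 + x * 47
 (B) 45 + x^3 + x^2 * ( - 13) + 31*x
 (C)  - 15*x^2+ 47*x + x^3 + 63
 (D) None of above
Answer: C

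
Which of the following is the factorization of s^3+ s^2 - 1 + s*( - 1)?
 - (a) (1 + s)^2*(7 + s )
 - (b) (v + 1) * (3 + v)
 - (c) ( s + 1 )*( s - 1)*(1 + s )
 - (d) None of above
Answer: c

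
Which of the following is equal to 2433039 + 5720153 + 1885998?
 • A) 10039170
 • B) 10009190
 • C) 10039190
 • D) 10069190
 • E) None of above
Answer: C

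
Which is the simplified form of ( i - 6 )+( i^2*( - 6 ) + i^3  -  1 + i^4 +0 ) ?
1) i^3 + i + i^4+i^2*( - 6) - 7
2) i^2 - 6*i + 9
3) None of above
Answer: 1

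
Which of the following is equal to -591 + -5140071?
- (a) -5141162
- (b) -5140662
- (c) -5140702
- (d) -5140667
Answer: b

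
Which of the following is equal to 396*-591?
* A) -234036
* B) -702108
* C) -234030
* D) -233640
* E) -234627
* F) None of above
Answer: A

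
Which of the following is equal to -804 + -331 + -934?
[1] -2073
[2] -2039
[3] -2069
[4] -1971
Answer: 3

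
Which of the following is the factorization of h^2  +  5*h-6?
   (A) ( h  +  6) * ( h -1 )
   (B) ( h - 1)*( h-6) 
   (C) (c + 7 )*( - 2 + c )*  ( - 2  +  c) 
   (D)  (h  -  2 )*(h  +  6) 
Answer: A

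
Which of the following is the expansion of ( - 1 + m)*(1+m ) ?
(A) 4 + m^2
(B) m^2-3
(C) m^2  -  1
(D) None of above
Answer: C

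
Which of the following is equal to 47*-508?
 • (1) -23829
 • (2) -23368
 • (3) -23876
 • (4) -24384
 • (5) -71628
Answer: 3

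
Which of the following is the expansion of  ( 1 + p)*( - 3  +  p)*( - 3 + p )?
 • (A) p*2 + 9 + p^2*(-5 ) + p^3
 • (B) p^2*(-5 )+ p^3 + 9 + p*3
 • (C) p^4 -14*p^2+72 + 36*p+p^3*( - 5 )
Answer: B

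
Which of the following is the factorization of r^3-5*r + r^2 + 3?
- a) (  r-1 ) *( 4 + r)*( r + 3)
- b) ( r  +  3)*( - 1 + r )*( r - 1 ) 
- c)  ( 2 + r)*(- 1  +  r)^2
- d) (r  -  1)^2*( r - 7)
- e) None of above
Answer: b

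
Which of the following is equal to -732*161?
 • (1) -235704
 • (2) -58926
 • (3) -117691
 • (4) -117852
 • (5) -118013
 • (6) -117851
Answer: 4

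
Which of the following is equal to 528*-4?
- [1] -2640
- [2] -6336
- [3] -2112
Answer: 3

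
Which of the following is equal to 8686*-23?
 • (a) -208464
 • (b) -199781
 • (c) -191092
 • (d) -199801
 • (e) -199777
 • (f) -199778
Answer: f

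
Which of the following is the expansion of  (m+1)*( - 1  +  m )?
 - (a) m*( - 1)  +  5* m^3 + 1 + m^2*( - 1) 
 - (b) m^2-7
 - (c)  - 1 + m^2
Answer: c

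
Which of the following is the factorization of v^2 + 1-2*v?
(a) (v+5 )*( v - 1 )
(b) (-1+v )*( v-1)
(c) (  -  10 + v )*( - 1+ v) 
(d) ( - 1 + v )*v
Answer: b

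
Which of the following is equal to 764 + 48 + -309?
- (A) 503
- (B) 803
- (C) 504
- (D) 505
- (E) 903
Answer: A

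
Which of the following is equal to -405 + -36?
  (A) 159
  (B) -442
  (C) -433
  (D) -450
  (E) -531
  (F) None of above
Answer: F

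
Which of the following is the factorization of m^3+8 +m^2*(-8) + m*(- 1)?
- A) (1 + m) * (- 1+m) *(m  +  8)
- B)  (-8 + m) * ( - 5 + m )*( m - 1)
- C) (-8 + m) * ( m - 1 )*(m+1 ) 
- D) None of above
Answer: C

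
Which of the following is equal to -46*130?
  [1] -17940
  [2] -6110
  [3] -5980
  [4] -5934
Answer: 3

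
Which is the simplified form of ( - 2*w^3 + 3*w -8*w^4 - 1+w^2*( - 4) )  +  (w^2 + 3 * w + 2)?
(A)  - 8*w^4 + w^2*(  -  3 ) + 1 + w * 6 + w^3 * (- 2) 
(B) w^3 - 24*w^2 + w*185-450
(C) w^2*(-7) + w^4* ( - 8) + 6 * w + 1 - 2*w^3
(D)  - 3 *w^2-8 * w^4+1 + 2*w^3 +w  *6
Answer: A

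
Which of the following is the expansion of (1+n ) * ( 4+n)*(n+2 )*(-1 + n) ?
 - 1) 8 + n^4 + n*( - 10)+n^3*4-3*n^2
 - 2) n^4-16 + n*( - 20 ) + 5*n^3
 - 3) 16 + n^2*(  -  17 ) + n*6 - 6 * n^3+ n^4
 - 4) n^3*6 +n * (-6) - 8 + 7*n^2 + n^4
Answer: 4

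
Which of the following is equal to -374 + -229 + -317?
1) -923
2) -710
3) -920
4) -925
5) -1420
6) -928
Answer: 3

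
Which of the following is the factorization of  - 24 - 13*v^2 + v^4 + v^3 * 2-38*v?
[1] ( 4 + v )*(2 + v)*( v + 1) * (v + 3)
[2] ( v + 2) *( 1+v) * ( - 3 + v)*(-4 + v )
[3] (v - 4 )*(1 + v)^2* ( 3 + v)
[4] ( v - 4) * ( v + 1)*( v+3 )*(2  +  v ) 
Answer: 4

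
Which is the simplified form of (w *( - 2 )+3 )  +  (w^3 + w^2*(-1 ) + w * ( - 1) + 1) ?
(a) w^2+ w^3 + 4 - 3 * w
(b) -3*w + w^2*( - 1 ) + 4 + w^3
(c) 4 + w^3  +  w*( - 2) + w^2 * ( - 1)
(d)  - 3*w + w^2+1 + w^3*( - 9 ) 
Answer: b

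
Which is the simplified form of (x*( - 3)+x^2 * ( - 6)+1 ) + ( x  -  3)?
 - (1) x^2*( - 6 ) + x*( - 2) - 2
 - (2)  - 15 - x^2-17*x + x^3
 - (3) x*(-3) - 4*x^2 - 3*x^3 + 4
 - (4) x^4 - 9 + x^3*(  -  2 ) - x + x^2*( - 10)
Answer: 1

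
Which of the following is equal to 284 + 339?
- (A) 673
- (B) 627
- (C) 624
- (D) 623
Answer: D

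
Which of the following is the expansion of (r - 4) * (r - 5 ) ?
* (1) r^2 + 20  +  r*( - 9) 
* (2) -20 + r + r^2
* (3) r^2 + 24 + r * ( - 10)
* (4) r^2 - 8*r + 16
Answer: 1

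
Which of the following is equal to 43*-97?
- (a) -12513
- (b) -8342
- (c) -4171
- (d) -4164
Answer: c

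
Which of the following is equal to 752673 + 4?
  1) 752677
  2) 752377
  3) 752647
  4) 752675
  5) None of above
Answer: 1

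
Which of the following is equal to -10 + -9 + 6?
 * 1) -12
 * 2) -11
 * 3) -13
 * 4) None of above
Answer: 3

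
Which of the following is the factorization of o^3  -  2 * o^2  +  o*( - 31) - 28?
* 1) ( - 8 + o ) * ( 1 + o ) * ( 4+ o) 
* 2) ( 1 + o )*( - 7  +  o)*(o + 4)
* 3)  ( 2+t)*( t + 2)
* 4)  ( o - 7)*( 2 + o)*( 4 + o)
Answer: 2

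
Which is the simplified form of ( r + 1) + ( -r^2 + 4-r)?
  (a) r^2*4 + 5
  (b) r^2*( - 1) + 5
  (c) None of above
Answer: b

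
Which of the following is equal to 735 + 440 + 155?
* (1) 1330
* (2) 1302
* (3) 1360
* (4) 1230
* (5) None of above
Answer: 1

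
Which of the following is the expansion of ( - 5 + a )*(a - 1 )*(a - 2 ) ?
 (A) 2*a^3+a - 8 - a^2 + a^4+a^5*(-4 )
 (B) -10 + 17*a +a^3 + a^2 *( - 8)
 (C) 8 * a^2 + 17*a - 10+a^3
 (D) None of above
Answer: B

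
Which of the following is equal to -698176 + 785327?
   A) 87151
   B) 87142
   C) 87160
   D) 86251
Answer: A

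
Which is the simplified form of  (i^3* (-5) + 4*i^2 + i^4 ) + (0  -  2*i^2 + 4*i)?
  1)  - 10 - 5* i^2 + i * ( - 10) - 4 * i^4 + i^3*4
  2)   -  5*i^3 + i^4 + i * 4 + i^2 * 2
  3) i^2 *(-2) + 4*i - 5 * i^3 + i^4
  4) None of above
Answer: 2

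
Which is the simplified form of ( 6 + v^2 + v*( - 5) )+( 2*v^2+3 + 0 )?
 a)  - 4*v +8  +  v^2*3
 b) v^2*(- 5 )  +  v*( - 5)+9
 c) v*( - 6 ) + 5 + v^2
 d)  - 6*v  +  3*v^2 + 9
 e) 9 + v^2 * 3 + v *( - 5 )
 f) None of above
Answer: e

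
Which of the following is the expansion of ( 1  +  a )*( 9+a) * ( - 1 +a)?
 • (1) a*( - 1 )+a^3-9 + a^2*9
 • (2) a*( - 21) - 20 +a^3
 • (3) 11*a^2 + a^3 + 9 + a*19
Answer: 1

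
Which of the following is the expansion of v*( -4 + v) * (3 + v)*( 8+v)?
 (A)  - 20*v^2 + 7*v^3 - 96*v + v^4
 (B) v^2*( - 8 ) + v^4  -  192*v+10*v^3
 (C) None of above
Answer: A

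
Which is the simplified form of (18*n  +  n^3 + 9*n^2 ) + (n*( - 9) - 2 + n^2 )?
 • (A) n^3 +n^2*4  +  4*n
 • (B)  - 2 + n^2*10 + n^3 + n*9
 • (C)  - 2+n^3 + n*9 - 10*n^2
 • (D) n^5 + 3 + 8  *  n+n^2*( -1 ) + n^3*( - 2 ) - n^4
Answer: B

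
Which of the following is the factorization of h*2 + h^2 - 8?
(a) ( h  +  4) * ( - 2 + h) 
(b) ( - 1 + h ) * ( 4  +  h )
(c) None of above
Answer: a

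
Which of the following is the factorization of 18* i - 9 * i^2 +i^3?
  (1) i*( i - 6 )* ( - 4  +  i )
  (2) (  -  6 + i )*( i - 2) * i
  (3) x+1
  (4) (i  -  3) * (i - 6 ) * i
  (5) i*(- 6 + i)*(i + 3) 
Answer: 4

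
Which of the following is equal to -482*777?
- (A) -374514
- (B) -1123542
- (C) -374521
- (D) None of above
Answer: A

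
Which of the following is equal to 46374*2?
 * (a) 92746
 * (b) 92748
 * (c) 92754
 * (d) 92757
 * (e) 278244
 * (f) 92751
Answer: b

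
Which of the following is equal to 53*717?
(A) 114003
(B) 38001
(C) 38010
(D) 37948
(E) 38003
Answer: B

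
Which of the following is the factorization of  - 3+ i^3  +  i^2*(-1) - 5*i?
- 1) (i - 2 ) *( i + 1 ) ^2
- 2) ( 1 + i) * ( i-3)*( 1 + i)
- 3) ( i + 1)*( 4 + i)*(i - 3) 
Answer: 2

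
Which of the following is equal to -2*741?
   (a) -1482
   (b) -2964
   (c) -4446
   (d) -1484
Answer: a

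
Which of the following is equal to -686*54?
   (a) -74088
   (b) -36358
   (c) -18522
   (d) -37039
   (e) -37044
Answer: e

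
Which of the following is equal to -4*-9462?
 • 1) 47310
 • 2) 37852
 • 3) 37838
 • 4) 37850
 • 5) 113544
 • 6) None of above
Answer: 6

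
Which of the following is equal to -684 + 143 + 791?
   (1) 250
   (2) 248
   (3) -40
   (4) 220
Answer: 1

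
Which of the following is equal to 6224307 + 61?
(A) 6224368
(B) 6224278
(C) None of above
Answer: A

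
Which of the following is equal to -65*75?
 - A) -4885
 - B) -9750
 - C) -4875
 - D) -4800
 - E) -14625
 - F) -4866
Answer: C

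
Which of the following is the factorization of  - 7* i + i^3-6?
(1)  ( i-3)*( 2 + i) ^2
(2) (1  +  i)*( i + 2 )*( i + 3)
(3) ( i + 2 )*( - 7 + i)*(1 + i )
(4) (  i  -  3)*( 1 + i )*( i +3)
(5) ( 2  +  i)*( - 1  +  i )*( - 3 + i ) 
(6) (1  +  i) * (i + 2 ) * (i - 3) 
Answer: 6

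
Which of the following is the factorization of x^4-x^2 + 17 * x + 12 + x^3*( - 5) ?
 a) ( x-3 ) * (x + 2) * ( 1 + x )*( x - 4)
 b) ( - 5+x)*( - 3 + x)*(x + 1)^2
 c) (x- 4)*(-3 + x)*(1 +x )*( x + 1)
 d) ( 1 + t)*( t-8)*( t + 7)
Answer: c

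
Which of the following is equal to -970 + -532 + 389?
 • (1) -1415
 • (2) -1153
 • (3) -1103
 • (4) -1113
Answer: 4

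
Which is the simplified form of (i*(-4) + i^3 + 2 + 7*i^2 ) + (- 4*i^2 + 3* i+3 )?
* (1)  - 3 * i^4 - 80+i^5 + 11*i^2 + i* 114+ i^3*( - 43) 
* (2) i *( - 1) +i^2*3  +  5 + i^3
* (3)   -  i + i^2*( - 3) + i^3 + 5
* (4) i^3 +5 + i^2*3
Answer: 2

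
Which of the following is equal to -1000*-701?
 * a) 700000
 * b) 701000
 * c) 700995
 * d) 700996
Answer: b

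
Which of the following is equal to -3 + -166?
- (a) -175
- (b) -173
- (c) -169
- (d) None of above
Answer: c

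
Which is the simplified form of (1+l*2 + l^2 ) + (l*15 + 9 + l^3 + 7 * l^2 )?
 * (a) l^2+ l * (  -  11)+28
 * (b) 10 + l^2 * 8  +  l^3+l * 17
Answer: b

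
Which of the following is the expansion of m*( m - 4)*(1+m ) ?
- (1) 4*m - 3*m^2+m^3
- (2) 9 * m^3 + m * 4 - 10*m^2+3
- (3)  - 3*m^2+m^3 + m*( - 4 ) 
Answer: 3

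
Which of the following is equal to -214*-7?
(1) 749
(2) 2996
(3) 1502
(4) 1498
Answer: 4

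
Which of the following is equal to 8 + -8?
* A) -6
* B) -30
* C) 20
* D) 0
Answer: D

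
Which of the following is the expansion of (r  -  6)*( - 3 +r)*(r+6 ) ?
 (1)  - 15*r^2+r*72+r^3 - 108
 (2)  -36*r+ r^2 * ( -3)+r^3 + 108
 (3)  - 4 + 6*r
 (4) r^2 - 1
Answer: 2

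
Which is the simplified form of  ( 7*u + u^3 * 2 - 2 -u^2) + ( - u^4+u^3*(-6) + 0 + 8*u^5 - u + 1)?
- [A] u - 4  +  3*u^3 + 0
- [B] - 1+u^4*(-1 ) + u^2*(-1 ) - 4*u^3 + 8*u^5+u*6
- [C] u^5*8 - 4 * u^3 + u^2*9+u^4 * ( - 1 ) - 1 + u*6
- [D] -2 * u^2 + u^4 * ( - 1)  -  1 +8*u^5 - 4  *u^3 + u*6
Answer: B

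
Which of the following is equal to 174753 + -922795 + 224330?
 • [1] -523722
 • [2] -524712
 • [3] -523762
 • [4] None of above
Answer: 4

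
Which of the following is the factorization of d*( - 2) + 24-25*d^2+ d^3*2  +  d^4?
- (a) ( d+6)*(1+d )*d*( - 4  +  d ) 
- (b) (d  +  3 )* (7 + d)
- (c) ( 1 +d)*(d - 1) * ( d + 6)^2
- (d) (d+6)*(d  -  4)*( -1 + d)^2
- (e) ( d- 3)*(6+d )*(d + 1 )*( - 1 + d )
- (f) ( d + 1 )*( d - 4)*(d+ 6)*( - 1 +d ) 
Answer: f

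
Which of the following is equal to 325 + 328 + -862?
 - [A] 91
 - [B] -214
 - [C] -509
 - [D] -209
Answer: D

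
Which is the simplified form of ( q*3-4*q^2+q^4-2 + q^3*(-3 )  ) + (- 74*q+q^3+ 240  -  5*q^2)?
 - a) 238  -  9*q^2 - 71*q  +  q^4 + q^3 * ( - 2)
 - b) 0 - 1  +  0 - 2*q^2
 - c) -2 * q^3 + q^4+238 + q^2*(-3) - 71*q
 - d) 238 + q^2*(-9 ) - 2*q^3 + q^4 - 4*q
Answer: a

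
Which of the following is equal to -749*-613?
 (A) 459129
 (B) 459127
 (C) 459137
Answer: C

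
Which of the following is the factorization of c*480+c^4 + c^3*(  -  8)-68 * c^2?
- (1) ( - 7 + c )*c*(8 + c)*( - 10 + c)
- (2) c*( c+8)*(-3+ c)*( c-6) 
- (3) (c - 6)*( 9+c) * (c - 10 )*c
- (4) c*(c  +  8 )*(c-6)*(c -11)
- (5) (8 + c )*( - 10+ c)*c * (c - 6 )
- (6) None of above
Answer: 5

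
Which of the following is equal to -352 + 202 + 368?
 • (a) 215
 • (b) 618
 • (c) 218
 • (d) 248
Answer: c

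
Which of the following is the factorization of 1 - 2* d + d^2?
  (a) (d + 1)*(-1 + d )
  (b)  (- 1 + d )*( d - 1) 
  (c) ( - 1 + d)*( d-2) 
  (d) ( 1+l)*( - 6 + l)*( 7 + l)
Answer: b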